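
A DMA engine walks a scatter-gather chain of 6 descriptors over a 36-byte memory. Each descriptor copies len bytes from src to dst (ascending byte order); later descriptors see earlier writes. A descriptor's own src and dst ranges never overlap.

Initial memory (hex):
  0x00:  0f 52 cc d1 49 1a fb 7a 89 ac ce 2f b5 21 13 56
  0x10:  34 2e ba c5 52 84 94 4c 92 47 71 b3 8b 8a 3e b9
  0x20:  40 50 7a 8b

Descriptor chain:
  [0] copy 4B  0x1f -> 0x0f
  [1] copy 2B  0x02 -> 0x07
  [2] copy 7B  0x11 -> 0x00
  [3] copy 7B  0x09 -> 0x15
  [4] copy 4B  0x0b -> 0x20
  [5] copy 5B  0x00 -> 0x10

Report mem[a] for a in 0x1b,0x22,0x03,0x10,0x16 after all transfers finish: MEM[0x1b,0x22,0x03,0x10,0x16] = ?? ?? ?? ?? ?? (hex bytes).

[0] 0x1f->0x0f len=4 : b9 40 50 7a
[1] 0x02->0x07 len=2 : cc d1
[2] 0x11->0x00 len=7 : 50 7a c5 52 84 94 4c
[3] 0x09->0x15 len=7 : ac ce 2f b5 21 13 b9
[4] 0x0b->0x20 len=4 : 2f b5 21 13
[5] 0x00->0x10 len=5 : 50 7a c5 52 84
query mem[0x1b]=0xb9, mem[0x22]=0x21, mem[0x03]=0x52, mem[0x10]=0x50, mem[0x16]=0xce

MEM[0x1b,0x22,0x03,0x10,0x16] = b9 21 52 50 ce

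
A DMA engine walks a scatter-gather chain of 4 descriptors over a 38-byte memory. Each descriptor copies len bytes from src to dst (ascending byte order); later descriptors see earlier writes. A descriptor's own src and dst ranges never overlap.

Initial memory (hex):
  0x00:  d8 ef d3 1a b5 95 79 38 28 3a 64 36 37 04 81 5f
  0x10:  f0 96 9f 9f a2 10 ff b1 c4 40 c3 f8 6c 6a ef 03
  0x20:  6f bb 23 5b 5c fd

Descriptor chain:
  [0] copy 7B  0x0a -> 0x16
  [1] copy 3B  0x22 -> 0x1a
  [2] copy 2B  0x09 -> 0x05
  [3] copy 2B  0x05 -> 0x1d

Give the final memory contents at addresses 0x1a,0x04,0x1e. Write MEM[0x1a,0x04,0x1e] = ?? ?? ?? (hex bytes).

MEM[0x1a,0x04,0x1e] = 23 b5 64

  after D0: wrote 7B at 0x16 = 64363704815ff0
  after D1: wrote 3B at 0x1a = 235b5c
  after D2: wrote 2B at 0x05 = 3a64
  after D3: wrote 2B at 0x1d = 3a64
query mem[0x1a]=0x23, mem[0x04]=0xb5, mem[0x1e]=0x64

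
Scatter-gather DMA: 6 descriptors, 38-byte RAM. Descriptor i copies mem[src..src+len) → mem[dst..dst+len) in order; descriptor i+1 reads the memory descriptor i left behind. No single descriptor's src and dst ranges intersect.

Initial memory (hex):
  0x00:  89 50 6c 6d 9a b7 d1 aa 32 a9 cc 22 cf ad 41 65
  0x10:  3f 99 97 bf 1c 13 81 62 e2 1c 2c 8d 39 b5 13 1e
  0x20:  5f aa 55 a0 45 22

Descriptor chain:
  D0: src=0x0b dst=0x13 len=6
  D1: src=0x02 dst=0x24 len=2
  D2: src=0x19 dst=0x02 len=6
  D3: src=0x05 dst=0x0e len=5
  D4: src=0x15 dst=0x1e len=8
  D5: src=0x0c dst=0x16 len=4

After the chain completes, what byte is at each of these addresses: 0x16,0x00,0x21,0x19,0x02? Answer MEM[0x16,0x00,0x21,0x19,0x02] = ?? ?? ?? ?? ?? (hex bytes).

  after D0: wrote 6B at 0x13 = 22cfad41653f
  after D1: wrote 2B at 0x24 = 6c6d
  after D2: wrote 6B at 0x02 = 1c2c8d39b513
  after D3: wrote 5B at 0x0e = 39b51332a9
  after D4: wrote 8B at 0x1e = ad41653f1c2c8d39
  after D5: wrote 4B at 0x16 = cfad39b5
query mem[0x16]=0xcf, mem[0x00]=0x89, mem[0x21]=0x3f, mem[0x19]=0xb5, mem[0x02]=0x1c

MEM[0x16,0x00,0x21,0x19,0x02] = cf 89 3f b5 1c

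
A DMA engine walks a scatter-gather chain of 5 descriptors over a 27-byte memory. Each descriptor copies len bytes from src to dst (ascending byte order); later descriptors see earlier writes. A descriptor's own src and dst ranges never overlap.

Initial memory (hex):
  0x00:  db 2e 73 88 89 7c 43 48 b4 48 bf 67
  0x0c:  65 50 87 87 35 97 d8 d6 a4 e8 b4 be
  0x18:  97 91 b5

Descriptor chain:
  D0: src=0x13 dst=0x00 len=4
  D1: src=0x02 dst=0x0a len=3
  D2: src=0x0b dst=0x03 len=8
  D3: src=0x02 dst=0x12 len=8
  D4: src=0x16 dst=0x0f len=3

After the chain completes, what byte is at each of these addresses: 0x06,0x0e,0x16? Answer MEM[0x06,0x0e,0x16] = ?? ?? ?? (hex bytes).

  after D0: wrote 4B at 0x00 = d6a4e8b4
  after D1: wrote 3B at 0x0a = e8b489
  after D2: wrote 8B at 0x03 = b4895087873597d8
  after D3: wrote 8B at 0x12 = e8b4895087873597
  after D4: wrote 3B at 0x0f = 878735
query mem[0x06]=0x87, mem[0x0e]=0x87, mem[0x16]=0x87

MEM[0x06,0x0e,0x16] = 87 87 87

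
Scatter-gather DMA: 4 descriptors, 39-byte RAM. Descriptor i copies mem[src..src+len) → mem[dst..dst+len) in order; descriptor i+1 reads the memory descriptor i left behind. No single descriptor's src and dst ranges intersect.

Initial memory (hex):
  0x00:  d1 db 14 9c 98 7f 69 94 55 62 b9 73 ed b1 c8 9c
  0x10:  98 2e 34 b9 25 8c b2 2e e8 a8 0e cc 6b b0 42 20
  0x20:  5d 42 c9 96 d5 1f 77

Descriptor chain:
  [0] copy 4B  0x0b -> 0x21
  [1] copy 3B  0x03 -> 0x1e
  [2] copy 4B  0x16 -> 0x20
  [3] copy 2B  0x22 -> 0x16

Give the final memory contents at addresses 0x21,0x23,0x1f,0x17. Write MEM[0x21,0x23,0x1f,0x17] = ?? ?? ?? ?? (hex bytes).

MEM[0x21,0x23,0x1f,0x17] = 2e a8 98 a8

  after D0: wrote 4B at 0x21 = 73edb1c8
  after D1: wrote 3B at 0x1e = 9c987f
  after D2: wrote 4B at 0x20 = b22ee8a8
  after D3: wrote 2B at 0x16 = e8a8
query mem[0x21]=0x2e, mem[0x23]=0xa8, mem[0x1f]=0x98, mem[0x17]=0xa8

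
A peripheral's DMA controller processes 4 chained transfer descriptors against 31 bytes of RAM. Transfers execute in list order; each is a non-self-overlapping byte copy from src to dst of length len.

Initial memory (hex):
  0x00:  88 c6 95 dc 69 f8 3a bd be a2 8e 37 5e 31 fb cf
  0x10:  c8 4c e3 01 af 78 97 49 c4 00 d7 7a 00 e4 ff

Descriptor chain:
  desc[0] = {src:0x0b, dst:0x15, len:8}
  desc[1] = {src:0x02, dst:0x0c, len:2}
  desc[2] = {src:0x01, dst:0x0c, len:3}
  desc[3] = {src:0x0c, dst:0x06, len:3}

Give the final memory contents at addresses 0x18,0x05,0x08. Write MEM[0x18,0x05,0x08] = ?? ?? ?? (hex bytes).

MEM[0x18,0x05,0x08] = fb f8 dc

[0] 0x0b->0x15 len=8 : 37 5e 31 fb cf c8 4c e3
[1] 0x02->0x0c len=2 : 95 dc
[2] 0x01->0x0c len=3 : c6 95 dc
[3] 0x0c->0x06 len=3 : c6 95 dc
query mem[0x18]=0xfb, mem[0x05]=0xf8, mem[0x08]=0xdc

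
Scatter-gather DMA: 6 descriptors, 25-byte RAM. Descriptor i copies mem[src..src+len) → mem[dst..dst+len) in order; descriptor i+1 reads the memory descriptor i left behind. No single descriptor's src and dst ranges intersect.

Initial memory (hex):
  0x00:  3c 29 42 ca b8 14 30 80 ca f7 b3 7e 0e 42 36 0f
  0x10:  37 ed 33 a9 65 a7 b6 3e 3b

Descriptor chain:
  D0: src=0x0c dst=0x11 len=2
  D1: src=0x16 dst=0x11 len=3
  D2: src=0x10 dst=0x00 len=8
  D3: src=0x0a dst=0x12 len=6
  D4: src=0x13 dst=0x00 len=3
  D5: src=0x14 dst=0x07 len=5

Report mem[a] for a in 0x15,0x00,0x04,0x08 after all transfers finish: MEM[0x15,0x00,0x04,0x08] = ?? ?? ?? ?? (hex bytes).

[0] 0x0c->0x11 len=2 : 0e 42
[1] 0x16->0x11 len=3 : b6 3e 3b
[2] 0x10->0x00 len=8 : 37 b6 3e 3b 65 a7 b6 3e
[3] 0x0a->0x12 len=6 : b3 7e 0e 42 36 0f
[4] 0x13->0x00 len=3 : 7e 0e 42
[5] 0x14->0x07 len=5 : 0e 42 36 0f 3b
query mem[0x15]=0x42, mem[0x00]=0x7e, mem[0x04]=0x65, mem[0x08]=0x42

MEM[0x15,0x00,0x04,0x08] = 42 7e 65 42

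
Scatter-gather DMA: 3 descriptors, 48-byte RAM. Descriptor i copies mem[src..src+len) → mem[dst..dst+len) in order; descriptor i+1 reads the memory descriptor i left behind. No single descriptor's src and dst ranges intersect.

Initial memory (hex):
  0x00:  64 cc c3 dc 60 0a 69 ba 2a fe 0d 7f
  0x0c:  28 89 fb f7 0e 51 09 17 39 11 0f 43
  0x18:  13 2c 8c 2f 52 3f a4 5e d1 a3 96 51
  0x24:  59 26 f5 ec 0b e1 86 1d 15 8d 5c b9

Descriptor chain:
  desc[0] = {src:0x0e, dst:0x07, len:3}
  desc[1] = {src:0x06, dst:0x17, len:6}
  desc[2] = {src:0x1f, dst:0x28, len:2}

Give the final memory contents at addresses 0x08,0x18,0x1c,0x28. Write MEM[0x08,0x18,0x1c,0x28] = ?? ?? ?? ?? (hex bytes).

MEM[0x08,0x18,0x1c,0x28] = f7 fb 7f 5e

[0] 0x0e->0x07 len=3 : fb f7 0e
[1] 0x06->0x17 len=6 : 69 fb f7 0e 0d 7f
[2] 0x1f->0x28 len=2 : 5e d1
query mem[0x08]=0xf7, mem[0x18]=0xfb, mem[0x1c]=0x7f, mem[0x28]=0x5e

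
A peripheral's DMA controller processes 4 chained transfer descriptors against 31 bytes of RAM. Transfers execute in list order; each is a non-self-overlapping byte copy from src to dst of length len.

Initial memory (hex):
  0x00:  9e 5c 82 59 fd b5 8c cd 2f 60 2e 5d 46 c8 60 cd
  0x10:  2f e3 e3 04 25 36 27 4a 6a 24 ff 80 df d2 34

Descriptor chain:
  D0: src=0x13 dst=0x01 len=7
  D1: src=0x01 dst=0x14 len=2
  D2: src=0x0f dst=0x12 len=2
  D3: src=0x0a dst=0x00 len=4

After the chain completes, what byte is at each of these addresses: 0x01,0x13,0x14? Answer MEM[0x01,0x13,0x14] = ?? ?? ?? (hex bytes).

D0: mem[0x01..0x07] <- [04 25 36 27 4a 6a 24]
D1: mem[0x14..0x15] <- [04 25]
D2: mem[0x12..0x13] <- [cd 2f]
D3: mem[0x00..0x03] <- [2e 5d 46 c8]
query mem[0x01]=0x5d, mem[0x13]=0x2f, mem[0x14]=0x04

MEM[0x01,0x13,0x14] = 5d 2f 04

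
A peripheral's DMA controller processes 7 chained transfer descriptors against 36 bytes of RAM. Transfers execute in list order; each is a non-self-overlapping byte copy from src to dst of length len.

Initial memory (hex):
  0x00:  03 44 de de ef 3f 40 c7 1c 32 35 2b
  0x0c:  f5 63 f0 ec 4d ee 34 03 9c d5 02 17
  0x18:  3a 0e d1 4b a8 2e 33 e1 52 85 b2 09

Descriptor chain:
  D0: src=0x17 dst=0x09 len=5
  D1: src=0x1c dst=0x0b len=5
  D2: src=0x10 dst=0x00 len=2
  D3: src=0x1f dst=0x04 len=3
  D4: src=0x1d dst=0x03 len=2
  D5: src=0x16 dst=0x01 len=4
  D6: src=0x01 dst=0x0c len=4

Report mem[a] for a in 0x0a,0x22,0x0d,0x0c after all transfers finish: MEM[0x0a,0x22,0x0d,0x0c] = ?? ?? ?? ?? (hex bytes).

MEM[0x0a,0x22,0x0d,0x0c] = 3a b2 17 02

[0] 0x17->0x09 len=5 : 17 3a 0e d1 4b
[1] 0x1c->0x0b len=5 : a8 2e 33 e1 52
[2] 0x10->0x00 len=2 : 4d ee
[3] 0x1f->0x04 len=3 : e1 52 85
[4] 0x1d->0x03 len=2 : 2e 33
[5] 0x16->0x01 len=4 : 02 17 3a 0e
[6] 0x01->0x0c len=4 : 02 17 3a 0e
query mem[0x0a]=0x3a, mem[0x22]=0xb2, mem[0x0d]=0x17, mem[0x0c]=0x02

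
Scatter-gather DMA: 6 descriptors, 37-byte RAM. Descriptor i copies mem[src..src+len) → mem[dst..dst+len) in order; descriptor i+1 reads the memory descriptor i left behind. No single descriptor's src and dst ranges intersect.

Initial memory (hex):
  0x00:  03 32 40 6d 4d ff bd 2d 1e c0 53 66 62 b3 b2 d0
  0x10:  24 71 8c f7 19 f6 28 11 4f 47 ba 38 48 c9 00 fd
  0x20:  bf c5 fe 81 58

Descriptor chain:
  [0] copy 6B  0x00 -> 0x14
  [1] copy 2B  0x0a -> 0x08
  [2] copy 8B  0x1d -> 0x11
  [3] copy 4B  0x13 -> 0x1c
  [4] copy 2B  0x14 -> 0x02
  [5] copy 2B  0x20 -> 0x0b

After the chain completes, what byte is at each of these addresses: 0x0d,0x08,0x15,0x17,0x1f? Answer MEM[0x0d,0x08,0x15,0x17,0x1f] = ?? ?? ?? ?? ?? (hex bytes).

MEM[0x0d,0x08,0x15,0x17,0x1f] = b3 53 c5 81 fe

[0] 0x00->0x14 len=6 : 03 32 40 6d 4d ff
[1] 0x0a->0x08 len=2 : 53 66
[2] 0x1d->0x11 len=8 : c9 00 fd bf c5 fe 81 58
[3] 0x13->0x1c len=4 : fd bf c5 fe
[4] 0x14->0x02 len=2 : bf c5
[5] 0x20->0x0b len=2 : bf c5
query mem[0x0d]=0xb3, mem[0x08]=0x53, mem[0x15]=0xc5, mem[0x17]=0x81, mem[0x1f]=0xfe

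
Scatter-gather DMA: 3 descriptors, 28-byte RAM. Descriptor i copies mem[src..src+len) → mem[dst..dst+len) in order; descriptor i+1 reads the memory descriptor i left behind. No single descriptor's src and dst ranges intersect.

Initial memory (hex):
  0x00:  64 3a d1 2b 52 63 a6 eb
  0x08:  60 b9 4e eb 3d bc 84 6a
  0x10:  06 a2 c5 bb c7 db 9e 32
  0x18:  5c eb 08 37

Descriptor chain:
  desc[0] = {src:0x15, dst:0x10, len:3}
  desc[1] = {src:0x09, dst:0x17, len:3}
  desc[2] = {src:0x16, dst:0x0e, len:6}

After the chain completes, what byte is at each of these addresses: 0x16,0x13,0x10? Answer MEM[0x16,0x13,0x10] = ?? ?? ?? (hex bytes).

  after D0: wrote 3B at 0x10 = db9e32
  after D1: wrote 3B at 0x17 = b94eeb
  after D2: wrote 6B at 0x0e = 9eb94eeb0837
query mem[0x16]=0x9e, mem[0x13]=0x37, mem[0x10]=0x4e

MEM[0x16,0x13,0x10] = 9e 37 4e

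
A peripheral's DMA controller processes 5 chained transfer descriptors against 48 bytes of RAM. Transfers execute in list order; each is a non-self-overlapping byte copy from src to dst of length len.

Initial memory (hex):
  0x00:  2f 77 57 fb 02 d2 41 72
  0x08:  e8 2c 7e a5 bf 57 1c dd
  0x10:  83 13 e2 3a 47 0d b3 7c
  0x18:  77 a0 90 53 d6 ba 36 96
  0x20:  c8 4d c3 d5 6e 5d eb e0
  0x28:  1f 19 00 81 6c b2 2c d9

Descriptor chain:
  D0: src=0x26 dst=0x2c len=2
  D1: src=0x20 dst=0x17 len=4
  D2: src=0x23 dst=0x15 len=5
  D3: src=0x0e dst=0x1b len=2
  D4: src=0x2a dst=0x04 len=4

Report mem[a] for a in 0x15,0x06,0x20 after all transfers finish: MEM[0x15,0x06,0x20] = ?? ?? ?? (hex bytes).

MEM[0x15,0x06,0x20] = d5 eb c8

[0] 0x26->0x2c len=2 : eb e0
[1] 0x20->0x17 len=4 : c8 4d c3 d5
[2] 0x23->0x15 len=5 : d5 6e 5d eb e0
[3] 0x0e->0x1b len=2 : 1c dd
[4] 0x2a->0x04 len=4 : 00 81 eb e0
query mem[0x15]=0xd5, mem[0x06]=0xeb, mem[0x20]=0xc8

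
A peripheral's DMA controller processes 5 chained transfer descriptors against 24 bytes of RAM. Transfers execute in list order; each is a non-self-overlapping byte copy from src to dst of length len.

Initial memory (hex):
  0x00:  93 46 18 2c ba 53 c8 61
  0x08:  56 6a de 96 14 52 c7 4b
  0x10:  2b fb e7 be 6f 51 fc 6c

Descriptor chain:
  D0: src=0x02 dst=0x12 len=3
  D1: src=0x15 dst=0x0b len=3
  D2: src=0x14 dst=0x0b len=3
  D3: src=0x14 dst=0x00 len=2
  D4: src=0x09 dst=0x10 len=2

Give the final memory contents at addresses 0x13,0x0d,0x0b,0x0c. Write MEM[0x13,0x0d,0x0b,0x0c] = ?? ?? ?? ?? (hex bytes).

MEM[0x13,0x0d,0x0b,0x0c] = 2c fc ba 51

[0] 0x02->0x12 len=3 : 18 2c ba
[1] 0x15->0x0b len=3 : 51 fc 6c
[2] 0x14->0x0b len=3 : ba 51 fc
[3] 0x14->0x00 len=2 : ba 51
[4] 0x09->0x10 len=2 : 6a de
query mem[0x13]=0x2c, mem[0x0d]=0xfc, mem[0x0b]=0xba, mem[0x0c]=0x51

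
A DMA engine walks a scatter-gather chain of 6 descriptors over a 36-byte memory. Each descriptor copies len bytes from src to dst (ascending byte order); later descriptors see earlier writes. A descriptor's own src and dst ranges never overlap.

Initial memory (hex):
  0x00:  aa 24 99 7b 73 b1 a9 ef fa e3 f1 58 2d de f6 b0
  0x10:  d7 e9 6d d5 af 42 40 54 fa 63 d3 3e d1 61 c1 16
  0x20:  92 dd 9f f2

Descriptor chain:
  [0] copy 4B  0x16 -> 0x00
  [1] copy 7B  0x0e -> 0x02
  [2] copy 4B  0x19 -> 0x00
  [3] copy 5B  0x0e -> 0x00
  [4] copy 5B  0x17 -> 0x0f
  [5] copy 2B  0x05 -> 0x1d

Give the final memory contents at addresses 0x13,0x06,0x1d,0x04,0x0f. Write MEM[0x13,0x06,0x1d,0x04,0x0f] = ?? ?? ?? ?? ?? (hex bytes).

D0: mem[0x00..0x03] <- [40 54 fa 63]
D1: mem[0x02..0x08] <- [f6 b0 d7 e9 6d d5 af]
D2: mem[0x00..0x03] <- [63 d3 3e d1]
D3: mem[0x00..0x04] <- [f6 b0 d7 e9 6d]
D4: mem[0x0f..0x13] <- [54 fa 63 d3 3e]
D5: mem[0x1d..0x1e] <- [e9 6d]
query mem[0x13]=0x3e, mem[0x06]=0x6d, mem[0x1d]=0xe9, mem[0x04]=0x6d, mem[0x0f]=0x54

MEM[0x13,0x06,0x1d,0x04,0x0f] = 3e 6d e9 6d 54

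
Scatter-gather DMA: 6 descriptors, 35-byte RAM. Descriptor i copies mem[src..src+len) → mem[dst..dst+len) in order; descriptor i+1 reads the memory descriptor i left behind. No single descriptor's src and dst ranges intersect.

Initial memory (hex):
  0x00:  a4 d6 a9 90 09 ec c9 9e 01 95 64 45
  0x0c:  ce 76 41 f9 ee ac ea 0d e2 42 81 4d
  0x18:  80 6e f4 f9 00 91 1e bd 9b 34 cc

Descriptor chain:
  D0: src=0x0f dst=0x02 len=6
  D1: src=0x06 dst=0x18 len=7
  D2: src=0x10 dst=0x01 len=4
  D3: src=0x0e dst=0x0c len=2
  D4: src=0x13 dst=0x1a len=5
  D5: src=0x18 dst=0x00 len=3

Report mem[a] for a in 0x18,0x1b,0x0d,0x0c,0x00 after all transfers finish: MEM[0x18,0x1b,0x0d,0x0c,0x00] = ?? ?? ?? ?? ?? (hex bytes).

D0: mem[0x02..0x07] <- [f9 ee ac ea 0d e2]
D1: mem[0x18..0x1e] <- [0d e2 01 95 64 45 ce]
D2: mem[0x01..0x04] <- [ee ac ea 0d]
D3: mem[0x0c..0x0d] <- [41 f9]
D4: mem[0x1a..0x1e] <- [0d e2 42 81 4d]
D5: mem[0x00..0x02] <- [0d e2 0d]
query mem[0x18]=0x0d, mem[0x1b]=0xe2, mem[0x0d]=0xf9, mem[0x0c]=0x41, mem[0x00]=0x0d

MEM[0x18,0x1b,0x0d,0x0c,0x00] = 0d e2 f9 41 0d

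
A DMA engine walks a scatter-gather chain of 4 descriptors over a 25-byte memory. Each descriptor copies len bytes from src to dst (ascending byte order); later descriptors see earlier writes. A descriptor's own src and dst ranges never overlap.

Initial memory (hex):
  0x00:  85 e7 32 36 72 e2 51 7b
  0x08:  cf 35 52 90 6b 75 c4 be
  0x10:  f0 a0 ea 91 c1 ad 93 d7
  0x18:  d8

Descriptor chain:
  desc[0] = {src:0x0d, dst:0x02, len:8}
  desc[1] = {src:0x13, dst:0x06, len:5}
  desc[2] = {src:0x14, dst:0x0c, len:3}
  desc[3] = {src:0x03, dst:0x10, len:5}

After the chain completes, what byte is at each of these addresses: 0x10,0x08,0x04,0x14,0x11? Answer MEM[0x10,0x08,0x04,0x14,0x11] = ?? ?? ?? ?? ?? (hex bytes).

MEM[0x10,0x08,0x04,0x14,0x11] = c4 ad be c1 be

[0] 0x0d->0x02 len=8 : 75 c4 be f0 a0 ea 91 c1
[1] 0x13->0x06 len=5 : 91 c1 ad 93 d7
[2] 0x14->0x0c len=3 : c1 ad 93
[3] 0x03->0x10 len=5 : c4 be f0 91 c1
query mem[0x10]=0xc4, mem[0x08]=0xad, mem[0x04]=0xbe, mem[0x14]=0xc1, mem[0x11]=0xbe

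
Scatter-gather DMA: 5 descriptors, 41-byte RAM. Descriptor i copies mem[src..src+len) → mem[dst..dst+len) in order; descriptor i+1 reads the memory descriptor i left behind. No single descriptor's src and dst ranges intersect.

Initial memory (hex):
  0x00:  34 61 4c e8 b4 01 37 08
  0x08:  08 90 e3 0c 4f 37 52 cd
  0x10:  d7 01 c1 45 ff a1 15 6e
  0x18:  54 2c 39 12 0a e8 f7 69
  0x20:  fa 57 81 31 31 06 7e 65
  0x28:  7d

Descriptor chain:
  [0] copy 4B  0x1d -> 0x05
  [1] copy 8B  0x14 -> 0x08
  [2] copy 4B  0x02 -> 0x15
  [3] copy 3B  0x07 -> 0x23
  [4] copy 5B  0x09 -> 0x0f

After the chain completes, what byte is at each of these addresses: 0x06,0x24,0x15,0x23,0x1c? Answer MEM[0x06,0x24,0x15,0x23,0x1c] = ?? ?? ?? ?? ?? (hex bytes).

MEM[0x06,0x24,0x15,0x23,0x1c] = f7 ff 4c 69 0a

#0 dst[0x05+4] := {0xe8,0xf7,0x69,0xfa}
#1 dst[0x08+8] := {0xff,0xa1,0x15,0x6e,0x54,0x2c,0x39,0x12}
#2 dst[0x15+4] := {0x4c,0xe8,0xb4,0xe8}
#3 dst[0x23+3] := {0x69,0xff,0xa1}
#4 dst[0x0f+5] := {0xa1,0x15,0x6e,0x54,0x2c}
query mem[0x06]=0xf7, mem[0x24]=0xff, mem[0x15]=0x4c, mem[0x23]=0x69, mem[0x1c]=0x0a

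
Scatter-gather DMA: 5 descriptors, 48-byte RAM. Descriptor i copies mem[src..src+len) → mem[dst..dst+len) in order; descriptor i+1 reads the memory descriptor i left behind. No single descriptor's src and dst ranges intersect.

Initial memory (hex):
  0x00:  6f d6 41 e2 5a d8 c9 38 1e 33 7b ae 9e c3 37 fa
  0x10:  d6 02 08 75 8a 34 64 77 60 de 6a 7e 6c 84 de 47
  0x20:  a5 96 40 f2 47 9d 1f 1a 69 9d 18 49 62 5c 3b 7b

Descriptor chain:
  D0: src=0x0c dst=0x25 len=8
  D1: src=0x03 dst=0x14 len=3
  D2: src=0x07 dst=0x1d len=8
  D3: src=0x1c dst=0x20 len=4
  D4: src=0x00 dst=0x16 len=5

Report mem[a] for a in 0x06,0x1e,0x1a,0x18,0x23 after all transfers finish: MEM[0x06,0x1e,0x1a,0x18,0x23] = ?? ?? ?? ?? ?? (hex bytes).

MEM[0x06,0x1e,0x1a,0x18,0x23] = c9 1e 5a 41 33

[0] 0x0c->0x25 len=8 : 9e c3 37 fa d6 02 08 75
[1] 0x03->0x14 len=3 : e2 5a d8
[2] 0x07->0x1d len=8 : 38 1e 33 7b ae 9e c3 37
[3] 0x1c->0x20 len=4 : 6c 38 1e 33
[4] 0x00->0x16 len=5 : 6f d6 41 e2 5a
query mem[0x06]=0xc9, mem[0x1e]=0x1e, mem[0x1a]=0x5a, mem[0x18]=0x41, mem[0x23]=0x33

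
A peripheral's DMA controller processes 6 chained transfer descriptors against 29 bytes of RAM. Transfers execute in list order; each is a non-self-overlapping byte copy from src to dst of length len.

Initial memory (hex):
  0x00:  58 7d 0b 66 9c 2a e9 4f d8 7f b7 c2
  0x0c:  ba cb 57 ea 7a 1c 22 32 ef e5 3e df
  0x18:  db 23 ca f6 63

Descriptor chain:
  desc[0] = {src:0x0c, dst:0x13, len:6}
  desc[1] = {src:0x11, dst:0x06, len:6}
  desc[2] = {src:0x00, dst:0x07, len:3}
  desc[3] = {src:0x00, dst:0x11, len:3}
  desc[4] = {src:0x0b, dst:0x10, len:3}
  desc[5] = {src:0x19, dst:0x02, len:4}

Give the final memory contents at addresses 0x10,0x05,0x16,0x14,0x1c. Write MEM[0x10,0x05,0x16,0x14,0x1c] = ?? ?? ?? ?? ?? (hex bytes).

MEM[0x10,0x05,0x16,0x14,0x1c] = ea 63 ea cb 63

  after D0: wrote 6B at 0x13 = bacb57ea7a1c
  after D1: wrote 6B at 0x06 = 1c22bacb57ea
  after D2: wrote 3B at 0x07 = 587d0b
  after D3: wrote 3B at 0x11 = 587d0b
  after D4: wrote 3B at 0x10 = eabacb
  after D5: wrote 4B at 0x02 = 23caf663
query mem[0x10]=0xea, mem[0x05]=0x63, mem[0x16]=0xea, mem[0x14]=0xcb, mem[0x1c]=0x63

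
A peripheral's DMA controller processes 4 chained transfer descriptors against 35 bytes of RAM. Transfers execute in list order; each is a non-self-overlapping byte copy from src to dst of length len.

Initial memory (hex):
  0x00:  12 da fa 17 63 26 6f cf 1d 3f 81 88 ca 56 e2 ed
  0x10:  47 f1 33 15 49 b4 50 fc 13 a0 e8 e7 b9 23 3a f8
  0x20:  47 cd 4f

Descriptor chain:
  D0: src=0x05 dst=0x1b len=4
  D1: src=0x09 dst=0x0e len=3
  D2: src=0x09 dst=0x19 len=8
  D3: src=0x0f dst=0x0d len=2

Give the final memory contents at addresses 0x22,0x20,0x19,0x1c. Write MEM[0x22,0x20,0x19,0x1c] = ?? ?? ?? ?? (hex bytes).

MEM[0x22,0x20,0x19,0x1c] = 4f 88 3f ca

[0] 0x05->0x1b len=4 : 26 6f cf 1d
[1] 0x09->0x0e len=3 : 3f 81 88
[2] 0x09->0x19 len=8 : 3f 81 88 ca 56 3f 81 88
[3] 0x0f->0x0d len=2 : 81 88
query mem[0x22]=0x4f, mem[0x20]=0x88, mem[0x19]=0x3f, mem[0x1c]=0xca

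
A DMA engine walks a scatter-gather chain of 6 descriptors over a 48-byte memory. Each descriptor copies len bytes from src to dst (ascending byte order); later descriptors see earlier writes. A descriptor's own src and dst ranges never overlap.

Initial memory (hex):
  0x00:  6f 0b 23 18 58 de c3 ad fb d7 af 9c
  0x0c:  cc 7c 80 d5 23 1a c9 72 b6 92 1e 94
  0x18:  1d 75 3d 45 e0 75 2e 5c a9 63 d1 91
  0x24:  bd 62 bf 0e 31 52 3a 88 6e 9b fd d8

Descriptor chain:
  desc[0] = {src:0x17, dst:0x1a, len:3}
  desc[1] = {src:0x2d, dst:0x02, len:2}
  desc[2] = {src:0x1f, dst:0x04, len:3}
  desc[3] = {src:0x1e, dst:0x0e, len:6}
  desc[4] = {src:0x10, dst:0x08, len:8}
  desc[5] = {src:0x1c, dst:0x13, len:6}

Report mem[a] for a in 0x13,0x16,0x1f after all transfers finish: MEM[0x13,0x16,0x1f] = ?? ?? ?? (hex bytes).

MEM[0x13,0x16,0x1f] = 75 5c 5c

  after D0: wrote 3B at 0x1a = 941d75
  after D1: wrote 2B at 0x02 = 9bfd
  after D2: wrote 3B at 0x04 = 5ca963
  after D3: wrote 6B at 0x0e = 2e5ca963d191
  after D4: wrote 8B at 0x08 = a963d191b6921e94
  after D5: wrote 6B at 0x13 = 75752e5ca963
query mem[0x13]=0x75, mem[0x16]=0x5c, mem[0x1f]=0x5c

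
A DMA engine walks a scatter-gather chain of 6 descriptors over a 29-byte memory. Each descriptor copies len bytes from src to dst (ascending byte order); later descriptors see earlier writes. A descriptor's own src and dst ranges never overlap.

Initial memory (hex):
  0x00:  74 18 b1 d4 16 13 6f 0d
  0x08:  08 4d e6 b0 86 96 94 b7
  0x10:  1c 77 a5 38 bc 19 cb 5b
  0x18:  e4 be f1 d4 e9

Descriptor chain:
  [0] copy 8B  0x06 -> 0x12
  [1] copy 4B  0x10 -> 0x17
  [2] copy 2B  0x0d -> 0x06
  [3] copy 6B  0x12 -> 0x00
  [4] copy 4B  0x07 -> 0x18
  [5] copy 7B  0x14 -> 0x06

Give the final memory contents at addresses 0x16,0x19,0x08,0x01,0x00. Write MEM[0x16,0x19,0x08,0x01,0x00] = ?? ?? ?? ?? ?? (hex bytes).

MEM[0x16,0x19,0x08,0x01,0x00] = e6 08 e6 0d 6f

#0 dst[0x12+8] := {0x6f,0x0d,0x08,0x4d,0xe6,0xb0,0x86,0x96}
#1 dst[0x17+4] := {0x1c,0x77,0x6f,0x0d}
#2 dst[0x06+2] := {0x96,0x94}
#3 dst[0x00+6] := {0x6f,0x0d,0x08,0x4d,0xe6,0x1c}
#4 dst[0x18+4] := {0x94,0x08,0x4d,0xe6}
#5 dst[0x06+7] := {0x08,0x4d,0xe6,0x1c,0x94,0x08,0x4d}
query mem[0x16]=0xe6, mem[0x19]=0x08, mem[0x08]=0xe6, mem[0x01]=0x0d, mem[0x00]=0x6f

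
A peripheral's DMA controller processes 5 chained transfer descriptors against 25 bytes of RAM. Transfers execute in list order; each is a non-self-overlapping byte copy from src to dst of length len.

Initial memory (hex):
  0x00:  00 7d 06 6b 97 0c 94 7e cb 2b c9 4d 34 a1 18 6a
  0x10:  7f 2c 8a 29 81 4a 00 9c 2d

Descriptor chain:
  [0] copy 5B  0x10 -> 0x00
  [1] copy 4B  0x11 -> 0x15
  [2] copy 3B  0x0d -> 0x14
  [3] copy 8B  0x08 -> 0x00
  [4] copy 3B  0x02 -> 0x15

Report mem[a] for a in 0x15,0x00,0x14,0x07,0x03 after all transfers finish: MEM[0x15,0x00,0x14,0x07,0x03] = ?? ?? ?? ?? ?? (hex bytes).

MEM[0x15,0x00,0x14,0x07,0x03] = c9 cb a1 6a 4d

  after D0: wrote 5B at 0x00 = 7f2c8a2981
  after D1: wrote 4B at 0x15 = 2c8a2981
  after D2: wrote 3B at 0x14 = a1186a
  after D3: wrote 8B at 0x00 = cb2bc94d34a1186a
  after D4: wrote 3B at 0x15 = c94d34
query mem[0x15]=0xc9, mem[0x00]=0xcb, mem[0x14]=0xa1, mem[0x07]=0x6a, mem[0x03]=0x4d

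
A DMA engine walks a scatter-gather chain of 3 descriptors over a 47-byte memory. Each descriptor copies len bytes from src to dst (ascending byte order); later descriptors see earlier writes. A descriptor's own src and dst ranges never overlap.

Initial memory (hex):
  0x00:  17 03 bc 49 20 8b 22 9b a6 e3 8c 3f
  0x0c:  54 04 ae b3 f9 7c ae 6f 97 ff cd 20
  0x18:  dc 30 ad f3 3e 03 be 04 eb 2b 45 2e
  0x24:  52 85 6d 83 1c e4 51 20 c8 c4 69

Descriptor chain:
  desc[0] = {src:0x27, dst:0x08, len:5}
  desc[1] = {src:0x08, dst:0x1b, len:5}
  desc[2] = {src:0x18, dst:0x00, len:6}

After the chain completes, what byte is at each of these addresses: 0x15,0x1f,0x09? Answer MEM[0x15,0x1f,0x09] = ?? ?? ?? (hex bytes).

MEM[0x15,0x1f,0x09] = ff 20 1c

#0 dst[0x08+5] := {0x83,0x1c,0xe4,0x51,0x20}
#1 dst[0x1b+5] := {0x83,0x1c,0xe4,0x51,0x20}
#2 dst[0x00+6] := {0xdc,0x30,0xad,0x83,0x1c,0xe4}
query mem[0x15]=0xff, mem[0x1f]=0x20, mem[0x09]=0x1c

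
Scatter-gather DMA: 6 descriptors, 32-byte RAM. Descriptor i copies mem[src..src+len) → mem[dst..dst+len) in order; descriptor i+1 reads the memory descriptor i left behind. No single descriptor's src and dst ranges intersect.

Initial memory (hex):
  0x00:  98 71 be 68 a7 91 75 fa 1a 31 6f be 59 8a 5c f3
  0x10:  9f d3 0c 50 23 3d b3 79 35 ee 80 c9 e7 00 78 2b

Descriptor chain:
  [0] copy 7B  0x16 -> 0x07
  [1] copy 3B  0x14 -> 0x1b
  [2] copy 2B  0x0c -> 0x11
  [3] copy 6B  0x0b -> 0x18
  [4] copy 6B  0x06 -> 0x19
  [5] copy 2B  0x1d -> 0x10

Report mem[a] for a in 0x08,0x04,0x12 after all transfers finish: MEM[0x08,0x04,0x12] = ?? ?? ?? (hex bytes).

MEM[0x08,0x04,0x12] = 79 a7 e7

[0] 0x16->0x07 len=7 : b3 79 35 ee 80 c9 e7
[1] 0x14->0x1b len=3 : 23 3d b3
[2] 0x0c->0x11 len=2 : c9 e7
[3] 0x0b->0x18 len=6 : 80 c9 e7 5c f3 9f
[4] 0x06->0x19 len=6 : 75 b3 79 35 ee 80
[5] 0x1d->0x10 len=2 : ee 80
query mem[0x08]=0x79, mem[0x04]=0xa7, mem[0x12]=0xe7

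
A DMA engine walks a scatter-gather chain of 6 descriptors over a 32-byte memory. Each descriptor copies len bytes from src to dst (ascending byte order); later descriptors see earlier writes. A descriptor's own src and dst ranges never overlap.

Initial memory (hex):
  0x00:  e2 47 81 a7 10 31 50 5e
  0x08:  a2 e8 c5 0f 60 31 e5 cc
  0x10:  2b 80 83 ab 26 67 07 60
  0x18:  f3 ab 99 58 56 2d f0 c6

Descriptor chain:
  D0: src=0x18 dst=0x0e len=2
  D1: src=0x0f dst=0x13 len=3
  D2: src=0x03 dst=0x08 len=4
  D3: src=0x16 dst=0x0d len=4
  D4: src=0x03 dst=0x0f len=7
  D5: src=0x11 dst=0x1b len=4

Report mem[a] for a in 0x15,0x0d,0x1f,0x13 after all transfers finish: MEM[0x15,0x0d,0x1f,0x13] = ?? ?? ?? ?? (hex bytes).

MEM[0x15,0x0d,0x1f,0x13] = 10 07 c6 5e

D0: mem[0x0e..0x0f] <- [f3 ab]
D1: mem[0x13..0x15] <- [ab 2b 80]
D2: mem[0x08..0x0b] <- [a7 10 31 50]
D3: mem[0x0d..0x10] <- [07 60 f3 ab]
D4: mem[0x0f..0x15] <- [a7 10 31 50 5e a7 10]
D5: mem[0x1b..0x1e] <- [31 50 5e a7]
query mem[0x15]=0x10, mem[0x0d]=0x07, mem[0x1f]=0xc6, mem[0x13]=0x5e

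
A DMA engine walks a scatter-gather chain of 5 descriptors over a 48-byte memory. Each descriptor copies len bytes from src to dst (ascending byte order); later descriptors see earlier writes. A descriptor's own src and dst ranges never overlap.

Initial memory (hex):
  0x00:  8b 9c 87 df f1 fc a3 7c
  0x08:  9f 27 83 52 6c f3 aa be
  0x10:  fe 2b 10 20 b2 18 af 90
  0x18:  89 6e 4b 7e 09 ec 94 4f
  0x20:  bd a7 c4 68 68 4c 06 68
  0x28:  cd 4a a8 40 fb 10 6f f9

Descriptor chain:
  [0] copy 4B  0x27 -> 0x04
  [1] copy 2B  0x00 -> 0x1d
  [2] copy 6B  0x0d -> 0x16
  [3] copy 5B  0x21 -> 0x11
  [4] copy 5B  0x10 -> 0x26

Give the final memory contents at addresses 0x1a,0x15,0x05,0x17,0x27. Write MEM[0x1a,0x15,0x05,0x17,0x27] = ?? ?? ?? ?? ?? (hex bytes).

MEM[0x1a,0x15,0x05,0x17,0x27] = 2b 4c cd aa a7

[0] 0x27->0x04 len=4 : 68 cd 4a a8
[1] 0x00->0x1d len=2 : 8b 9c
[2] 0x0d->0x16 len=6 : f3 aa be fe 2b 10
[3] 0x21->0x11 len=5 : a7 c4 68 68 4c
[4] 0x10->0x26 len=5 : fe a7 c4 68 68
query mem[0x1a]=0x2b, mem[0x15]=0x4c, mem[0x05]=0xcd, mem[0x17]=0xaa, mem[0x27]=0xa7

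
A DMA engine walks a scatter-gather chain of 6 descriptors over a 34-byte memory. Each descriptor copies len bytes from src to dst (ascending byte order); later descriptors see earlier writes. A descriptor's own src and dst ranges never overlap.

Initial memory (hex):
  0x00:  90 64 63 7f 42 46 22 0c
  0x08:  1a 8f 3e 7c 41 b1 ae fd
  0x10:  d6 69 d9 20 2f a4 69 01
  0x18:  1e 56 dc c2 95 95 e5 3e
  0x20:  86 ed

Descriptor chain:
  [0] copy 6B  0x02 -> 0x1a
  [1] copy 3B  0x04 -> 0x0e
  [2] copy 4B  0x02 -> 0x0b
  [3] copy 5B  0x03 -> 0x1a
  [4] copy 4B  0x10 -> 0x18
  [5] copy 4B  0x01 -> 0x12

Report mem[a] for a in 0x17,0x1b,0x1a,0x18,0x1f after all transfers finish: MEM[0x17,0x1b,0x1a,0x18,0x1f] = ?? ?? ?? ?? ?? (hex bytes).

D0: mem[0x1a..0x1f] <- [63 7f 42 46 22 0c]
D1: mem[0x0e..0x10] <- [42 46 22]
D2: mem[0x0b..0x0e] <- [63 7f 42 46]
D3: mem[0x1a..0x1e] <- [7f 42 46 22 0c]
D4: mem[0x18..0x1b] <- [22 69 d9 20]
D5: mem[0x12..0x15] <- [64 63 7f 42]
query mem[0x17]=0x01, mem[0x1b]=0x20, mem[0x1a]=0xd9, mem[0x18]=0x22, mem[0x1f]=0x0c

MEM[0x17,0x1b,0x1a,0x18,0x1f] = 01 20 d9 22 0c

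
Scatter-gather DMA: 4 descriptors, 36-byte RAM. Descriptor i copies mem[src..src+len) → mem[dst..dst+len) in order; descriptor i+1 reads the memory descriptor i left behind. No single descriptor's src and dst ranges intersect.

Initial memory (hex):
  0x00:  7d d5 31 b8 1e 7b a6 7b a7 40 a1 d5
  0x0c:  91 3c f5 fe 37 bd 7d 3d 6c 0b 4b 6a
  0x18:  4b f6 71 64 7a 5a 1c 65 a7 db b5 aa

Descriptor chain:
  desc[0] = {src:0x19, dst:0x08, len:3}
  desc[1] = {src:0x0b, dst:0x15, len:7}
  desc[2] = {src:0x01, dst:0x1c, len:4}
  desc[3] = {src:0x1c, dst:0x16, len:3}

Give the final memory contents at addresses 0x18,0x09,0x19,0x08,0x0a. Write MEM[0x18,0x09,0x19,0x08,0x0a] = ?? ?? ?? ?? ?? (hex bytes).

[0] 0x19->0x08 len=3 : f6 71 64
[1] 0x0b->0x15 len=7 : d5 91 3c f5 fe 37 bd
[2] 0x01->0x1c len=4 : d5 31 b8 1e
[3] 0x1c->0x16 len=3 : d5 31 b8
query mem[0x18]=0xb8, mem[0x09]=0x71, mem[0x19]=0xfe, mem[0x08]=0xf6, mem[0x0a]=0x64

MEM[0x18,0x09,0x19,0x08,0x0a] = b8 71 fe f6 64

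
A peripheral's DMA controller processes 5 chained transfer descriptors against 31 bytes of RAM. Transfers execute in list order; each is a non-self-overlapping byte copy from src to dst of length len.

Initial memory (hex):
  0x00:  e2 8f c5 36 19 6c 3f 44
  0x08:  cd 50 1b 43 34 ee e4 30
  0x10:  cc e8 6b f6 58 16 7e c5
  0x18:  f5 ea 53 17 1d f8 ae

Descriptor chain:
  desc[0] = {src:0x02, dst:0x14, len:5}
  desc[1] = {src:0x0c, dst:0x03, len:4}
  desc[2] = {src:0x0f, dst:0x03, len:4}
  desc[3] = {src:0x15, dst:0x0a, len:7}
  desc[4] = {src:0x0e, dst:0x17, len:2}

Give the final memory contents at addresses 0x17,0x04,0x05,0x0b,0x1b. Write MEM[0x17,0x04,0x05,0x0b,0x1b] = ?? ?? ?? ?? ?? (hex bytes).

  after D0: wrote 5B at 0x14 = c536196c3f
  after D1: wrote 4B at 0x03 = 34eee430
  after D2: wrote 4B at 0x03 = 30cce86b
  after D3: wrote 7B at 0x0a = 36196c3fea5317
  after D4: wrote 2B at 0x17 = ea53
query mem[0x17]=0xea, mem[0x04]=0xcc, mem[0x05]=0xe8, mem[0x0b]=0x19, mem[0x1b]=0x17

MEM[0x17,0x04,0x05,0x0b,0x1b] = ea cc e8 19 17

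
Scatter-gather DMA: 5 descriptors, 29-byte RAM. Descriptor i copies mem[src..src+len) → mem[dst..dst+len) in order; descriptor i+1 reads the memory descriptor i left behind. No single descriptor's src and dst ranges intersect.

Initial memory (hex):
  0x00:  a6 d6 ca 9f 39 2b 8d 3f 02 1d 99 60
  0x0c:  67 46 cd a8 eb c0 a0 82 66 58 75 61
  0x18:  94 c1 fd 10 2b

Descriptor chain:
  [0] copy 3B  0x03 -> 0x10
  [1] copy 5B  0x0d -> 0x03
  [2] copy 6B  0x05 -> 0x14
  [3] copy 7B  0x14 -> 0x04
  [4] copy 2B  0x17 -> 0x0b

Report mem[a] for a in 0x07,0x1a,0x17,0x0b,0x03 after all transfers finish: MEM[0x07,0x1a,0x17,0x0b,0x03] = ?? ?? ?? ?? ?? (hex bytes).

MEM[0x07,0x1a,0x17,0x0b,0x03] = 02 fd 02 02 46

#0 dst[0x10+3] := {0x9f,0x39,0x2b}
#1 dst[0x03+5] := {0x46,0xcd,0xa8,0x9f,0x39}
#2 dst[0x14+6] := {0xa8,0x9f,0x39,0x02,0x1d,0x99}
#3 dst[0x04+7] := {0xa8,0x9f,0x39,0x02,0x1d,0x99,0xfd}
#4 dst[0x0b+2] := {0x02,0x1d}
query mem[0x07]=0x02, mem[0x1a]=0xfd, mem[0x17]=0x02, mem[0x0b]=0x02, mem[0x03]=0x46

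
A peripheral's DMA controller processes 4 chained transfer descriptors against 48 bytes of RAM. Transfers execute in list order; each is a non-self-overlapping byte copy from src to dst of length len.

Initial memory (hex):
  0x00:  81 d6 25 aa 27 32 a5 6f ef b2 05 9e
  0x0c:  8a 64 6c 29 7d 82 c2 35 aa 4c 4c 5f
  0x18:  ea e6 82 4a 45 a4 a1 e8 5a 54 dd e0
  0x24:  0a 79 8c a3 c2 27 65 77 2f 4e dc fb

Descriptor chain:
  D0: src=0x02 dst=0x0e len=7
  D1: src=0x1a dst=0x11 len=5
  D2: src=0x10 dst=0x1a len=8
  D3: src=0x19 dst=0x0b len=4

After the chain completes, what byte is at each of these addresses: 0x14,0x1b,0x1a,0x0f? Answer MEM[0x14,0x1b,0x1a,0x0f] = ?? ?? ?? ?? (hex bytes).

#0 dst[0x0e+7] := {0x25,0xaa,0x27,0x32,0xa5,0x6f,0xef}
#1 dst[0x11+5] := {0x82,0x4a,0x45,0xa4,0xa1}
#2 dst[0x1a+8] := {0x27,0x82,0x4a,0x45,0xa4,0xa1,0x4c,0x5f}
#3 dst[0x0b+4] := {0xe6,0x27,0x82,0x4a}
query mem[0x14]=0xa4, mem[0x1b]=0x82, mem[0x1a]=0x27, mem[0x0f]=0xaa

MEM[0x14,0x1b,0x1a,0x0f] = a4 82 27 aa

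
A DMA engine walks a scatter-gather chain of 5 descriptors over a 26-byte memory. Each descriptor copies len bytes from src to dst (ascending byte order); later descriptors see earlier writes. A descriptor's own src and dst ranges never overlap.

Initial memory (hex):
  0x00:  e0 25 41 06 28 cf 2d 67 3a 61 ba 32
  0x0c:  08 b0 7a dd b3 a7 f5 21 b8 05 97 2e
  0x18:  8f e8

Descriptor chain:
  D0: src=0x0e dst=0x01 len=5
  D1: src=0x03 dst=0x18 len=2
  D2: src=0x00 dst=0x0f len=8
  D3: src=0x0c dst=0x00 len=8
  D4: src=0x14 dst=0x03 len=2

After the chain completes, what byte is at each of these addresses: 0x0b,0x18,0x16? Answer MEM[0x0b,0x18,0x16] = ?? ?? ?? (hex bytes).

MEM[0x0b,0x18,0x16] = 32 b3 67

D0: mem[0x01..0x05] <- [7a dd b3 a7 f5]
D1: mem[0x18..0x19] <- [b3 a7]
D2: mem[0x0f..0x16] <- [e0 7a dd b3 a7 f5 2d 67]
D3: mem[0x00..0x07] <- [08 b0 7a e0 7a dd b3 a7]
D4: mem[0x03..0x04] <- [f5 2d]
query mem[0x0b]=0x32, mem[0x18]=0xb3, mem[0x16]=0x67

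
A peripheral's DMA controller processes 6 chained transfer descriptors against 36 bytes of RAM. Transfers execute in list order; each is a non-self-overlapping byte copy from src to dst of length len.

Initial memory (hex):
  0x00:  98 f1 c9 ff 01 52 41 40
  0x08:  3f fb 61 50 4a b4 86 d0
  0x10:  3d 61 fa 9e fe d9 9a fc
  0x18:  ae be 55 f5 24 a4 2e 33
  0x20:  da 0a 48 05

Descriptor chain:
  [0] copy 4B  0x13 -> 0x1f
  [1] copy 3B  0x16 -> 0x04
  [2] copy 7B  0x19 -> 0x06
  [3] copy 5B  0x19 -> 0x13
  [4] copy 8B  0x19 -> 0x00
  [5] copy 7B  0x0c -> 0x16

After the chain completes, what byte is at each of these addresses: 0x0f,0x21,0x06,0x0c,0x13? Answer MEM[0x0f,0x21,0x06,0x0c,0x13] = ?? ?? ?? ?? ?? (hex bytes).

#0 dst[0x1f+4] := {0x9e,0xfe,0xd9,0x9a}
#1 dst[0x04+3] := {0x9a,0xfc,0xae}
#2 dst[0x06+7] := {0xbe,0x55,0xf5,0x24,0xa4,0x2e,0x9e}
#3 dst[0x13+5] := {0xbe,0x55,0xf5,0x24,0xa4}
#4 dst[0x00+8] := {0xbe,0x55,0xf5,0x24,0xa4,0x2e,0x9e,0xfe}
#5 dst[0x16+7] := {0x9e,0xb4,0x86,0xd0,0x3d,0x61,0xfa}
query mem[0x0f]=0xd0, mem[0x21]=0xd9, mem[0x06]=0x9e, mem[0x0c]=0x9e, mem[0x13]=0xbe

MEM[0x0f,0x21,0x06,0x0c,0x13] = d0 d9 9e 9e be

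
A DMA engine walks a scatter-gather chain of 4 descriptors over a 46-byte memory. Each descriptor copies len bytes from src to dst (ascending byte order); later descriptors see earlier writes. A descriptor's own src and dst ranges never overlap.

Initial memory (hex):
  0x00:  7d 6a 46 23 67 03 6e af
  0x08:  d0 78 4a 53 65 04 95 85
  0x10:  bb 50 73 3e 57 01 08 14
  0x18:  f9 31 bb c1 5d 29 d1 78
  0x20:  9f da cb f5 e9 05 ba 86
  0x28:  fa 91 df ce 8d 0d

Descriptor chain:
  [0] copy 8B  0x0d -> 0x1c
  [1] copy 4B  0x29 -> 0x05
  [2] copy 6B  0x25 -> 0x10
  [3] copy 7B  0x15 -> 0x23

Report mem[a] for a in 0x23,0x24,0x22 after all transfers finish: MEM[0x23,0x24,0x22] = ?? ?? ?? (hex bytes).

  after D0: wrote 8B at 0x1c = 049585bb50733e57
  after D1: wrote 4B at 0x05 = 91dfce8d
  after D2: wrote 6B at 0x10 = 05ba86fa91df
  after D3: wrote 7B at 0x23 = df0814f931bbc1
query mem[0x23]=0xdf, mem[0x24]=0x08, mem[0x22]=0x3e

MEM[0x23,0x24,0x22] = df 08 3e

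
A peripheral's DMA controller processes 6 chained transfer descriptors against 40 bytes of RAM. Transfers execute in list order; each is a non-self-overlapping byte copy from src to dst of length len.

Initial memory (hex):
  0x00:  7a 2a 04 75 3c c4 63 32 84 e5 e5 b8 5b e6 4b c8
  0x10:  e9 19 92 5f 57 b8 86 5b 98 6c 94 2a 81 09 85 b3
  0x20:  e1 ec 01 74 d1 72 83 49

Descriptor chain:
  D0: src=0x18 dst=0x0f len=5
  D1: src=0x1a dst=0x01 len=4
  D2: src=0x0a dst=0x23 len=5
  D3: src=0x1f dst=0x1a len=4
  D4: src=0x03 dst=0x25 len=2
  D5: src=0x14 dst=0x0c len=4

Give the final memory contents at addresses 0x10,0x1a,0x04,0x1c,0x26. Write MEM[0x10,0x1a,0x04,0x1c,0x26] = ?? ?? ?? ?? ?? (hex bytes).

[0] 0x18->0x0f len=5 : 98 6c 94 2a 81
[1] 0x1a->0x01 len=4 : 94 2a 81 09
[2] 0x0a->0x23 len=5 : e5 b8 5b e6 4b
[3] 0x1f->0x1a len=4 : b3 e1 ec 01
[4] 0x03->0x25 len=2 : 81 09
[5] 0x14->0x0c len=4 : 57 b8 86 5b
query mem[0x10]=0x6c, mem[0x1a]=0xb3, mem[0x04]=0x09, mem[0x1c]=0xec, mem[0x26]=0x09

MEM[0x10,0x1a,0x04,0x1c,0x26] = 6c b3 09 ec 09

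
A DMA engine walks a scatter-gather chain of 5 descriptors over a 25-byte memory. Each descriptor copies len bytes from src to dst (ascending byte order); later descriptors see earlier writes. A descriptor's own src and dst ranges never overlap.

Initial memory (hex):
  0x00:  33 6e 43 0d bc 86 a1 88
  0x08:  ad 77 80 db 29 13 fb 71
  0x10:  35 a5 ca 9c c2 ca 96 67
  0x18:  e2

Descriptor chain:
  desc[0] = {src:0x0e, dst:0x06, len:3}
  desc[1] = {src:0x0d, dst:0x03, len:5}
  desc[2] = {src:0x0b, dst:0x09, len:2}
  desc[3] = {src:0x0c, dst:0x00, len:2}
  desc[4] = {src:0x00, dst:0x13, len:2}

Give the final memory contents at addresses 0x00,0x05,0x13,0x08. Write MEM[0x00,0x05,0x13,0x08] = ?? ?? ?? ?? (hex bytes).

  after D0: wrote 3B at 0x06 = fb7135
  after D1: wrote 5B at 0x03 = 13fb7135a5
  after D2: wrote 2B at 0x09 = db29
  after D3: wrote 2B at 0x00 = 2913
  after D4: wrote 2B at 0x13 = 2913
query mem[0x00]=0x29, mem[0x05]=0x71, mem[0x13]=0x29, mem[0x08]=0x35

MEM[0x00,0x05,0x13,0x08] = 29 71 29 35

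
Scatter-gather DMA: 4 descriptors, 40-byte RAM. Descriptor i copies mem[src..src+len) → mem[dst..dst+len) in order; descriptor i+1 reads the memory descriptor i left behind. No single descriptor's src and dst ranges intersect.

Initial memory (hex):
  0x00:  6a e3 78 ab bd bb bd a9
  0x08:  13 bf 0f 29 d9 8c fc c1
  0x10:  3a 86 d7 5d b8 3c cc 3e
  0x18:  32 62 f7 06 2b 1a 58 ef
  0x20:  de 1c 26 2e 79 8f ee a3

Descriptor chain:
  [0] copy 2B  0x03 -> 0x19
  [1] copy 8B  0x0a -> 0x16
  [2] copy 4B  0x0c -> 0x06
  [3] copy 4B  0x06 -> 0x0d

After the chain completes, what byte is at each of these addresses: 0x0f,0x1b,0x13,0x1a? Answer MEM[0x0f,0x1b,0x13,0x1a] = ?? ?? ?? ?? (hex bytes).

  after D0: wrote 2B at 0x19 = abbd
  after D1: wrote 8B at 0x16 = 0f29d98cfcc13a86
  after D2: wrote 4B at 0x06 = d98cfcc1
  after D3: wrote 4B at 0x0d = d98cfcc1
query mem[0x0f]=0xfc, mem[0x1b]=0xc1, mem[0x13]=0x5d, mem[0x1a]=0xfc

MEM[0x0f,0x1b,0x13,0x1a] = fc c1 5d fc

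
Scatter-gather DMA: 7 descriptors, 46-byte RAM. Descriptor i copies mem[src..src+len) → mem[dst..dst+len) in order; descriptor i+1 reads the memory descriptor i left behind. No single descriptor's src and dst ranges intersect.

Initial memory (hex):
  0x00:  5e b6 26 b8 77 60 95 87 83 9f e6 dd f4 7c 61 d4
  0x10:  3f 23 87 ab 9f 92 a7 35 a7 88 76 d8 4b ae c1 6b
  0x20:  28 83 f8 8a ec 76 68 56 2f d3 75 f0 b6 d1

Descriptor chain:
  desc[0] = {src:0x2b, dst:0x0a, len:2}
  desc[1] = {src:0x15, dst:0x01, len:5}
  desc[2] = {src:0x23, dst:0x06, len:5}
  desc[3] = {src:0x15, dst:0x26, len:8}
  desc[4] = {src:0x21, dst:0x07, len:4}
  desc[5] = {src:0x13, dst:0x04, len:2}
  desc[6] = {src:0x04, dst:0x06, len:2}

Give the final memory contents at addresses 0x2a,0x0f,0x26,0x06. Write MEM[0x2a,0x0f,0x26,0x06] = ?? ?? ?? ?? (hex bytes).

[0] 0x2b->0x0a len=2 : f0 b6
[1] 0x15->0x01 len=5 : 92 a7 35 a7 88
[2] 0x23->0x06 len=5 : 8a ec 76 68 56
[3] 0x15->0x26 len=8 : 92 a7 35 a7 88 76 d8 4b
[4] 0x21->0x07 len=4 : 83 f8 8a ec
[5] 0x13->0x04 len=2 : ab 9f
[6] 0x04->0x06 len=2 : ab 9f
query mem[0x2a]=0x88, mem[0x0f]=0xd4, mem[0x26]=0x92, mem[0x06]=0xab

MEM[0x2a,0x0f,0x26,0x06] = 88 d4 92 ab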